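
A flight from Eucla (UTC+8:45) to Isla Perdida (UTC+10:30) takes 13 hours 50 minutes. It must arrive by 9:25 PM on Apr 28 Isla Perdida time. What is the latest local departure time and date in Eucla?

Target arrival in UTC: 9:25 PM − 10:30 = 10:55 AM on Apr 28.
Subtract 13 hours and 50 minutes → departure 9:05 PM UTC on Apr 27.
Eucla is UTC+8:45: 9:05 PM + 8:45 = 5:50 AM on Apr 28.

5:50 AM on April 28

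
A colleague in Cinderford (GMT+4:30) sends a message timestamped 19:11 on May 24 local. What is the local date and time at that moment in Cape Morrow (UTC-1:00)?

13:41 on May 24

In UTC: 19:11 − 4:30 = 14:41 on May 24.
Cape Morrow is UTC−1:00: 14:41 − 1:00 = 13:41 on May 24.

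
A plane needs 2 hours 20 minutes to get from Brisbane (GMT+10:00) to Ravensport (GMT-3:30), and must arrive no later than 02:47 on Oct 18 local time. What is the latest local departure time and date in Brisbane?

Target arrival in UTC: 02:47 + 3:30 = 06:17 on Oct 18.
Subtract 2 hours 20 minutes → departure 03:57 UTC on Oct 18.
Brisbane is UTC+10:00: 03:57 + 10:00 = 13:57 on Oct 18.

13:57 on October 18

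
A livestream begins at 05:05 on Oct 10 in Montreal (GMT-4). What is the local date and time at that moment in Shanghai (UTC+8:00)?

In UTC: 05:05 + 4:00 = 09:05 on Oct 10.
Shanghai is UTC+8:00: 09:05 + 8:00 = 17:05 on Oct 10.

17:05 on Oct 10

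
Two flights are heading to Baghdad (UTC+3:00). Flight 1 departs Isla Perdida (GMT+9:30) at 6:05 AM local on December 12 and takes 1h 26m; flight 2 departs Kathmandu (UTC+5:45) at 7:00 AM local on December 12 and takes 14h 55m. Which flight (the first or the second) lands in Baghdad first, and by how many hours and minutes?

Flight 1 in UTC: 6:05 AM − 9:30 = 8:35 PM on Dec 11.
+1 hour and 26 minutes → arrive 10:01 PM UTC on Dec 11.
Flight 2 in UTC: 7:00 AM − 5:45 = 1:15 AM on Dec 12.
+14 hours 55 minutes → arrive 4:10 PM UTC on Dec 12.
Flight 1 lands earlier by 18 hours 9 minutes.

the first, by 18 hours 9 minutes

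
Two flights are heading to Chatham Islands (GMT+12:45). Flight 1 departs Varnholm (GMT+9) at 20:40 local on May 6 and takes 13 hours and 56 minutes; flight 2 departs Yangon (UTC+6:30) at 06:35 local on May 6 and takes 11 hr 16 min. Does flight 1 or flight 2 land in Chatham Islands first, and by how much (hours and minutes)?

the second, by 14 hours 15 minutes

Flight 1 in UTC: 20:40 − 9:00 = 11:40 on May 6.
+13 hours and 56 minutes → arrive 01:36 UTC on May 7.
Flight 2 in UTC: 06:35 − 6:30 = 00:05 on May 6.
+11 hours and 16 minutes → arrive 11:21 UTC on May 6.
Flight 2 lands earlier by 14 hours 15 minutes.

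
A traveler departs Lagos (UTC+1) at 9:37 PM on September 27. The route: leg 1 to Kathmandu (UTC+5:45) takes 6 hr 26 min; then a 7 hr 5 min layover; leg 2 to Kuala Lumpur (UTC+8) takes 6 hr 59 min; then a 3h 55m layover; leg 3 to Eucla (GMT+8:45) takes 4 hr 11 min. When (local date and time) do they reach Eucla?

Convert departure to UTC: 9:37 PM − 1:00 = 8:37 PM UTC on Sep 27.
Add 6 hours 26 minutes leg 1 → 3:03 AM UTC (Sep 28).
Add 7 hours and 5 minutes layover in Kathmandu → 10:08 AM UTC.
Add 6 hours and 59 minutes leg 2 → 5:07 PM UTC.
Add 3 hours and 55 minutes layover in Kuala Lumpur → 9:02 PM UTC.
Add 4 hours 11 minutes leg 3 → 1:13 AM UTC (Sep 29).
Eucla is UTC+8:45, so local arrival = 1:13 AM + 8:45 = 9:58 AM on Sep 29.

9:58 AM on September 29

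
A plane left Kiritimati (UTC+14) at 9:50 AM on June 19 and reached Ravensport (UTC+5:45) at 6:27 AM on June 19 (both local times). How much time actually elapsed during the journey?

4 hours 52 minutes

Departure in UTC: 9:50 AM − 14:00 = 7:50 PM on Jun 18.
Arrival in UTC: 6:27 AM − 5:45 = 12:42 AM on Jun 19.
Elapsed = 12:42 AM − 7:50 PM (+1 day) = 4 hours 52 minutes.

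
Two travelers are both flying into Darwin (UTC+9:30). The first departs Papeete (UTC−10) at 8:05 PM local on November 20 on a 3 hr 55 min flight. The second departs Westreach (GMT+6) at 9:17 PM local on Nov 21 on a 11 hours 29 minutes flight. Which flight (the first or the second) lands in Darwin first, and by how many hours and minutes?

the first, by 16 hours 46 minutes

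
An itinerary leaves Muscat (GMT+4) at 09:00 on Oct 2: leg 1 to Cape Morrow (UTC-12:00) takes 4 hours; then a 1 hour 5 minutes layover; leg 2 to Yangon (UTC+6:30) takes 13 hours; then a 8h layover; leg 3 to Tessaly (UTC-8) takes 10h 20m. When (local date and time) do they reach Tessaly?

09:25 on Oct 3

Convert departure to UTC: 09:00 − 4:00 = 05:00 UTC on Oct 2.
Add 4 hours leg 1 → 09:00 UTC.
Add 1 hour and 5 minutes layover in Cape Morrow → 10:05 UTC.
Add 13 hours leg 2 → 23:05 UTC.
Add 8 hours layover in Yangon → 07:05 UTC (Oct 3).
Add 10 hours 20 minutes leg 3 → 17:25 UTC.
Tessaly is UTC−8:00, so local arrival = 17:25 − 8:00 = 09:25 on Oct 3.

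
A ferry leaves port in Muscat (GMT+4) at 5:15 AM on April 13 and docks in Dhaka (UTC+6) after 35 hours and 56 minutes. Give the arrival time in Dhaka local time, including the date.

Convert departure to UTC: 5:15 AM − 4:00 = 1:15 AM UTC on Apr 13.
Add 35 hours 56 minutes travel time → 1:11 PM UTC (Apr 14).
Dhaka is UTC+6:00, so local arrival = 1:11 PM + 6:00 = 7:11 PM on Apr 14.

7:11 PM on April 14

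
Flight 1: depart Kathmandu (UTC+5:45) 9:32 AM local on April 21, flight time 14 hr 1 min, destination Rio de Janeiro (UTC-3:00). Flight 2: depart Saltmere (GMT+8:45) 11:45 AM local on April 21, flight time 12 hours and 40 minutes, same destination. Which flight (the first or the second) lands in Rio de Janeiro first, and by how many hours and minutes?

the second, by 2 hours 8 minutes

Flight 1 in UTC: 9:32 AM − 5:45 = 3:47 AM on Apr 21.
+14 hours and 1 minute → arrive 5:48 PM UTC on Apr 21.
Flight 2 in UTC: 11:45 AM − 8:45 = 3:00 AM on Apr 21.
+12 hours 40 minutes → arrive 3:40 PM UTC on Apr 21.
Flight 2 lands earlier by 2 hours 8 minutes.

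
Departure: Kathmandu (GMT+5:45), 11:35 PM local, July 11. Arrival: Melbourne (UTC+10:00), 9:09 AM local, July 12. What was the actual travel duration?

5 hours 19 minutes

Melbourne is 4:15 ahead of Kathmandu.
Clock-face elapsed time (ignoring zones) is 9 hours 34 minutes.
Actual elapsed = 9 hours 34 minutes − 4:15 = 5 hours 19 minutes.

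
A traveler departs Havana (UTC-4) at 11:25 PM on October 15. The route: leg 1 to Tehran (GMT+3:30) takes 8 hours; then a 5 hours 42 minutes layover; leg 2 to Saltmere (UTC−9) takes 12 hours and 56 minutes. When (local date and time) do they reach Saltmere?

Convert departure to UTC: 11:25 PM + 4:00 = 3:25 AM UTC on Oct 16.
Add 8 hours leg 1 → 11:25 AM UTC.
Add 5 hours 42 minutes layover in Tehran → 5:07 PM UTC.
Add 12 hours 56 minutes leg 2 → 6:03 AM UTC (Oct 17).
Saltmere is UTC−9:00, so local arrival = 6:03 AM − 9:00 = 9:03 PM on Oct 16.

9:03 PM on October 16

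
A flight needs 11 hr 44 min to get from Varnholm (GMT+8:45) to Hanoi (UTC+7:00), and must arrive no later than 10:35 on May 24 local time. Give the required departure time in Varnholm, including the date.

Target arrival in UTC: 10:35 − 7:00 = 03:35 on May 24.
Subtract 11 hours and 44 minutes → departure 15:51 UTC on May 23.
Varnholm is UTC+8:45: 15:51 + 8:45 = 00:36 on May 24.

00:36 on May 24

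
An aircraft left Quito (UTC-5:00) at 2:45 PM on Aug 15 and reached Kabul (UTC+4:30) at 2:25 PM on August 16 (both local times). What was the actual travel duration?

Departure in UTC: 2:45 PM + 5:00 = 7:45 PM on Aug 15.
Arrival in UTC: 2:25 PM − 4:30 = 9:55 AM on Aug 16.
Elapsed = 9:55 AM − 7:45 PM (+1 day) = 14 hours 10 minutes.

14 hours 10 minutes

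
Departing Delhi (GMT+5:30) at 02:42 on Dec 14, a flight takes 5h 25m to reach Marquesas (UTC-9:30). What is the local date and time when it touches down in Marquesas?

17:07 on December 13

Marquesas is 15:00 behind Delhi.
After 5 hours 25 minutes it is 08:07 in Delhi.
Shift by the zone difference: 08:07 − 15:00 = 17:07 on Dec 13 in Marquesas.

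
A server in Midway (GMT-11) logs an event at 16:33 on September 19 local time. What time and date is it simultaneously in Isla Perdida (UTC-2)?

01:33 on Sep 20

In UTC: 16:33 + 11:00 = 03:33 on Sep 20.
Isla Perdida is UTC−2:00: 03:33 − 2:00 = 01:33 on Sep 20.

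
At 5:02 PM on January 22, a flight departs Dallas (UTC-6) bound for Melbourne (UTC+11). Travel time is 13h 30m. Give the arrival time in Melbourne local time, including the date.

Convert departure to UTC: 5:02 PM + 6:00 = 11:02 PM UTC on Jan 22.
Add 13 hours and 30 minutes travel time → 12:32 PM UTC (Jan 23).
Melbourne is UTC+11:00, so local arrival = 12:32 PM + 11:00 = 11:32 PM on Jan 23.

11:32 PM on January 23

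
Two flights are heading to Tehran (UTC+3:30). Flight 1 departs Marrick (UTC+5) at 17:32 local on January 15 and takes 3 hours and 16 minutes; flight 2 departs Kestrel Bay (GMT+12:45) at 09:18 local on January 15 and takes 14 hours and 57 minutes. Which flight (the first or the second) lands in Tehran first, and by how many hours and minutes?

the second, by 4 hours 18 minutes

Flight 1 in UTC: 17:32 − 5:00 = 12:32 on Jan 15.
+3 hours 16 minutes → arrive 15:48 UTC on Jan 15.
Flight 2 in UTC: 09:18 − 12:45 = 20:33 on Jan 14.
+14 hours 57 minutes → arrive 11:30 UTC on Jan 15.
Flight 2 lands earlier by 4 hours 18 minutes.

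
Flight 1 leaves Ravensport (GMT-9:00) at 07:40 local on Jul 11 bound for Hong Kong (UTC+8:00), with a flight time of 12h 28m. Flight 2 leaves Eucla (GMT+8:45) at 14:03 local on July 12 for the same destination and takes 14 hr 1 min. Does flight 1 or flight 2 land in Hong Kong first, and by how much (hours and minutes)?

the first, by 14 hours 11 minutes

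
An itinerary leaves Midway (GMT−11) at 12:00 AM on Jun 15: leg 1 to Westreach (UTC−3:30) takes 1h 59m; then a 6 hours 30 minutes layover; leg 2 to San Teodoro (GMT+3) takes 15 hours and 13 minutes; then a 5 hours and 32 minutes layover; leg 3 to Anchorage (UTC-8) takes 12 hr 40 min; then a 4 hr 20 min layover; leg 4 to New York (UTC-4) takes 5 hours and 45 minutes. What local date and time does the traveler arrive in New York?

10:59 AM on June 17

Convert departure to UTC: 12:00 AM + 11:00 = 11:00 AM UTC on Jun 15.
Add 1 hour and 59 minutes leg 1 → 12:59 PM UTC.
Add 6 hours 30 minutes layover in Westreach → 7:29 PM UTC.
Add 15 hours and 13 minutes leg 2 → 10:42 AM UTC (Jun 16).
Add 5 hours and 32 minutes layover in San Teodoro → 4:14 PM UTC.
Add 12 hours and 40 minutes leg 3 → 4:54 AM UTC (Jun 17).
Add 4 hours 20 minutes layover in Anchorage → 9:14 AM UTC.
Add 5 hours and 45 minutes leg 4 → 2:59 PM UTC.
New York is UTC−4:00, so local arrival = 2:59 PM − 4:00 = 10:59 AM on Jun 17.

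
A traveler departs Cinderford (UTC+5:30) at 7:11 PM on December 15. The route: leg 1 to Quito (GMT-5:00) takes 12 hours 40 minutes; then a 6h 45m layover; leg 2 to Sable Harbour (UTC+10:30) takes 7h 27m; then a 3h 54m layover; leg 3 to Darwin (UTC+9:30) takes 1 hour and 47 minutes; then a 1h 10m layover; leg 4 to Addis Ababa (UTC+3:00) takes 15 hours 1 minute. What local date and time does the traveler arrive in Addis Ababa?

Convert departure to UTC: 7:11 PM − 5:30 = 1:41 PM UTC on Dec 15.
Add 12 hours 40 minutes leg 1 → 2:21 AM UTC (Dec 16).
Add 6 hours and 45 minutes layover in Quito → 9:06 AM UTC.
Add 7 hours 27 minutes leg 2 → 4:33 PM UTC.
Add 3 hours and 54 minutes layover in Sable Harbour → 8:27 PM UTC.
Add 1 hour 47 minutes leg 3 → 10:14 PM UTC.
Add 1 hour 10 minutes layover in Darwin → 11:24 PM UTC.
Add 15 hours and 1 minute leg 4 → 2:25 PM UTC (Dec 17).
Addis Ababa is UTC+3:00, so local arrival = 2:25 PM + 3:00 = 5:25 PM on Dec 17.

5:25 PM on December 17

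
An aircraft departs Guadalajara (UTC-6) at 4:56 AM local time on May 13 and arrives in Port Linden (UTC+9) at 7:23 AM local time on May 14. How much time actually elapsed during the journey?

Port Linden is 15:00 ahead of Guadalajara.
Clock-face elapsed time (ignoring zones) is 26 hours 27 minutes.
Actual elapsed = 26 hours 27 minutes − 15:00 = 11 hours 27 minutes.

11 hours 27 minutes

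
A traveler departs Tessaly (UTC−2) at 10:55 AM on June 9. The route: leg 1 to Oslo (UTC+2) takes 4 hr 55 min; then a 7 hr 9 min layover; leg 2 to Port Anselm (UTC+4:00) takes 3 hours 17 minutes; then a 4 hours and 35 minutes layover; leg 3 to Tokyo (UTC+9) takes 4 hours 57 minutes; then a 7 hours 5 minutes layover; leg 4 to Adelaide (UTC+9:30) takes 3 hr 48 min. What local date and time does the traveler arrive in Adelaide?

10:11 AM on June 11

Convert departure to UTC: 10:55 AM + 2:00 = 12:55 PM UTC on Jun 9.
Add 4 hours 55 minutes leg 1 → 5:50 PM UTC.
Add 7 hours 9 minutes layover in Oslo → 12:59 AM UTC (Jun 10).
Add 3 hours 17 minutes leg 2 → 4:16 AM UTC.
Add 4 hours 35 minutes layover in Port Anselm → 8:51 AM UTC.
Add 4 hours and 57 minutes leg 3 → 1:48 PM UTC.
Add 7 hours 5 minutes layover in Tokyo → 8:53 PM UTC.
Add 3 hours 48 minutes leg 4 → 12:41 AM UTC (Jun 11).
Adelaide is UTC+9:30, so local arrival = 12:41 AM + 9:30 = 10:11 AM on Jun 11.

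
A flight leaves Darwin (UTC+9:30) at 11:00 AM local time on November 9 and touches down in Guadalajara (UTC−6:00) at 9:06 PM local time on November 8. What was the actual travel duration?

1 hour 36 minutes

Departure in UTC: 11:00 AM − 9:30 = 1:30 AM on Nov 9.
Arrival in UTC: 9:06 PM + 6:00 = 3:06 AM on Nov 9.
Elapsed = 3:06 AM − 1:30 AM = 1 hour 36 minutes.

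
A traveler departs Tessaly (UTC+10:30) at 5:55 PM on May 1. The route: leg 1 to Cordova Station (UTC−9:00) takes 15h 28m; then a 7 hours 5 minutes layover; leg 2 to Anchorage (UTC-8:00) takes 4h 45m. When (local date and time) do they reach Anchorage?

2:43 AM on May 2

Convert departure to UTC: 5:55 PM − 10:30 = 7:25 AM UTC on May 1.
Add 15 hours 28 minutes leg 1 → 10:53 PM UTC.
Add 7 hours and 5 minutes layover in Cordova Station → 5:58 AM UTC (May 2).
Add 4 hours 45 minutes leg 2 → 10:43 AM UTC.
Anchorage is UTC−8:00, so local arrival = 10:43 AM − 8:00 = 2:43 AM on May 2.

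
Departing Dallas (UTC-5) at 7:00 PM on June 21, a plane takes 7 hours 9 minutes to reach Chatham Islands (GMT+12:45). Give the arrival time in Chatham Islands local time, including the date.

7:54 PM on Jun 22

Convert departure to UTC: 7:00 PM + 5:00 = 12:00 AM UTC on Jun 22.
Add 7 hours and 9 minutes travel time → 7:09 AM UTC.
Chatham Islands is UTC+12:45, so local arrival = 7:09 AM + 12:45 = 7:54 PM on Jun 22.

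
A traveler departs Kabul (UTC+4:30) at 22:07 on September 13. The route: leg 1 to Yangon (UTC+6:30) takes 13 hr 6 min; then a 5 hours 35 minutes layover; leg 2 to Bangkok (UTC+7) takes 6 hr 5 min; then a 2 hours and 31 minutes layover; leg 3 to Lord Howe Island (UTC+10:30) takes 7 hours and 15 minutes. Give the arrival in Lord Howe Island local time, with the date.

14:39 on Sep 15

Convert departure to UTC: 22:07 − 4:30 = 17:37 UTC on Sep 13.
Add 13 hours and 6 minutes leg 1 → 06:43 UTC (Sep 14).
Add 5 hours and 35 minutes layover in Yangon → 12:18 UTC.
Add 6 hours and 5 minutes leg 2 → 18:23 UTC.
Add 2 hours and 31 minutes layover in Bangkok → 20:54 UTC.
Add 7 hours and 15 minutes leg 3 → 04:09 UTC (Sep 15).
Lord Howe Island is UTC+10:30, so local arrival = 04:09 + 10:30 = 14:39 on Sep 15.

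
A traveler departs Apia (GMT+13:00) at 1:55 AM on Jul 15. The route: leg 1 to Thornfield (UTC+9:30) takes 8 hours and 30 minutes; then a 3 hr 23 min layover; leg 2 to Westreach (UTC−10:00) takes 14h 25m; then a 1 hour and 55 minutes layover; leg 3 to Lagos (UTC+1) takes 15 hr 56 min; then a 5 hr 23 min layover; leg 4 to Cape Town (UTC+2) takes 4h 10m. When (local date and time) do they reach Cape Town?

8:37 PM on July 16

Convert departure to UTC: 1:55 AM − 13:00 = 12:55 PM UTC on Jul 14.
Add 8 hours 30 minutes leg 1 → 9:25 PM UTC.
Add 3 hours and 23 minutes layover in Thornfield → 12:48 AM UTC (Jul 15).
Add 14 hours and 25 minutes leg 2 → 3:13 PM UTC.
Add 1 hour 55 minutes layover in Westreach → 5:08 PM UTC.
Add 15 hours and 56 minutes leg 3 → 9:04 AM UTC (Jul 16).
Add 5 hours and 23 minutes layover in Lagos → 2:27 PM UTC.
Add 4 hours and 10 minutes leg 4 → 6:37 PM UTC.
Cape Town is UTC+2:00, so local arrival = 6:37 PM + 2:00 = 8:37 PM on Jul 16.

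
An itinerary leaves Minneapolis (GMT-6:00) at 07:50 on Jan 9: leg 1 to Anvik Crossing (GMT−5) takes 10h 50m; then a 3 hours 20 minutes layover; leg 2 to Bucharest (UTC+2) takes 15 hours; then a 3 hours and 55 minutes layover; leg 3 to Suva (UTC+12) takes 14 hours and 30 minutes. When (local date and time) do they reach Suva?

01:25 on Jan 12

Convert departure to UTC: 07:50 + 6:00 = 13:50 UTC on Jan 9.
Add 10 hours and 50 minutes leg 1 → 00:40 UTC (Jan 10).
Add 3 hours and 20 minutes layover in Anvik Crossing → 04:00 UTC.
Add 15 hours leg 2 → 19:00 UTC.
Add 3 hours and 55 minutes layover in Bucharest → 22:55 UTC.
Add 14 hours 30 minutes leg 3 → 13:25 UTC (Jan 11).
Suva is UTC+12:00, so local arrival = 13:25 + 12:00 = 01:25 on Jan 12.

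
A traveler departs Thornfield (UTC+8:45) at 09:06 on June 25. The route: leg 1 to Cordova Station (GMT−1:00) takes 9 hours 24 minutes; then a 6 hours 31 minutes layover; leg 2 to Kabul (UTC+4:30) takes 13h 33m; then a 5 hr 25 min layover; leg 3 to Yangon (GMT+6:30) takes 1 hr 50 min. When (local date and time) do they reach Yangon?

19:34 on June 26

Convert departure to UTC: 09:06 − 8:45 = 00:21 UTC on Jun 25.
Add 9 hours 24 minutes leg 1 → 09:45 UTC.
Add 6 hours 31 minutes layover in Cordova Station → 16:16 UTC.
Add 13 hours and 33 minutes leg 2 → 05:49 UTC (Jun 26).
Add 5 hours and 25 minutes layover in Kabul → 11:14 UTC.
Add 1 hour and 50 minutes leg 3 → 13:04 UTC.
Yangon is UTC+6:30, so local arrival = 13:04 + 6:30 = 19:34 on Jun 26.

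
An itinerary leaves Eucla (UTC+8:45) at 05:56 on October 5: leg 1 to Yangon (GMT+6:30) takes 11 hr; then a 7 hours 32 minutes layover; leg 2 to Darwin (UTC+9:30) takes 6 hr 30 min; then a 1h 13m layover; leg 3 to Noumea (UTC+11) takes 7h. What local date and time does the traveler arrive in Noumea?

17:26 on October 6

Convert departure to UTC: 05:56 − 8:45 = 21:11 UTC on Oct 4.
Add 11 hours leg 1 → 08:11 UTC (Oct 5).
Add 7 hours and 32 minutes layover in Yangon → 15:43 UTC.
Add 6 hours and 30 minutes leg 2 → 22:13 UTC.
Add 1 hour 13 minutes layover in Darwin → 23:26 UTC.
Add 7 hours leg 3 → 06:26 UTC (Oct 6).
Noumea is UTC+11:00, so local arrival = 06:26 + 11:00 = 17:26 on Oct 6.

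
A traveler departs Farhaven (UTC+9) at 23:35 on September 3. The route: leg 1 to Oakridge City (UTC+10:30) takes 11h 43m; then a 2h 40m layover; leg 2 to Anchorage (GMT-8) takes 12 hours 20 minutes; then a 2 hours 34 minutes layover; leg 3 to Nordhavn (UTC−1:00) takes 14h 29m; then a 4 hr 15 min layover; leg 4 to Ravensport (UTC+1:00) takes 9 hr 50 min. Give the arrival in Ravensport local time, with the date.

01:26 on September 6

Convert departure to UTC: 23:35 − 9:00 = 14:35 UTC on Sep 3.
Add 11 hours and 43 minutes leg 1 → 02:18 UTC (Sep 4).
Add 2 hours 40 minutes layover in Oakridge City → 04:58 UTC.
Add 12 hours and 20 minutes leg 2 → 17:18 UTC.
Add 2 hours and 34 minutes layover in Anchorage → 19:52 UTC.
Add 14 hours and 29 minutes leg 3 → 10:21 UTC (Sep 5).
Add 4 hours 15 minutes layover in Nordhavn → 14:36 UTC.
Add 9 hours 50 minutes leg 4 → 00:26 UTC (Sep 6).
Ravensport is UTC+1:00, so local arrival = 00:26 + 1:00 = 01:26 on Sep 6.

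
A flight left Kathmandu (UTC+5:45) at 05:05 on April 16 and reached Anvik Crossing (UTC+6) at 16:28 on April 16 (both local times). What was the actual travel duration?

Departure in UTC: 05:05 − 5:45 = 23:20 on Apr 15.
Arrival in UTC: 16:28 − 6:00 = 10:28 on Apr 16.
Elapsed = 10:28 − 23:20 (+1 day) = 11 hours 8 minutes.

11 hours 8 minutes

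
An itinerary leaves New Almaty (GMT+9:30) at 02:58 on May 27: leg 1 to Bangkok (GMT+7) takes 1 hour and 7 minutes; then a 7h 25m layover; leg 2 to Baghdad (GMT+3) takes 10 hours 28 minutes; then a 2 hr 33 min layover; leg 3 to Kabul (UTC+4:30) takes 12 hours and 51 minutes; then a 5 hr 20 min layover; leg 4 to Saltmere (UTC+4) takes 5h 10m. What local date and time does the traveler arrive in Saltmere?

18:22 on May 28

Convert departure to UTC: 02:58 − 9:30 = 17:28 UTC on May 26.
Add 1 hour and 7 minutes leg 1 → 18:35 UTC.
Add 7 hours 25 minutes layover in Bangkok → 02:00 UTC (May 27).
Add 10 hours and 28 minutes leg 2 → 12:28 UTC.
Add 2 hours 33 minutes layover in Baghdad → 15:01 UTC.
Add 12 hours and 51 minutes leg 3 → 03:52 UTC (May 28).
Add 5 hours and 20 minutes layover in Kabul → 09:12 UTC.
Add 5 hours 10 minutes leg 4 → 14:22 UTC.
Saltmere is UTC+4:00, so local arrival = 14:22 + 4:00 = 18:22 on May 28.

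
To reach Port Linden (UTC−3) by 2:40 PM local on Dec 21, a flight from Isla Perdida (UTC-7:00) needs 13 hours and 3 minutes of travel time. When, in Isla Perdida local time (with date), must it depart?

9:37 PM on December 20

Target arrival in UTC: 2:40 PM + 3:00 = 5:40 PM on Dec 21.
Subtract 13 hours 3 minutes → departure 4:37 AM UTC on Dec 21.
Isla Perdida is UTC−7:00: 4:37 AM − 7:00 = 9:37 PM on Dec 20.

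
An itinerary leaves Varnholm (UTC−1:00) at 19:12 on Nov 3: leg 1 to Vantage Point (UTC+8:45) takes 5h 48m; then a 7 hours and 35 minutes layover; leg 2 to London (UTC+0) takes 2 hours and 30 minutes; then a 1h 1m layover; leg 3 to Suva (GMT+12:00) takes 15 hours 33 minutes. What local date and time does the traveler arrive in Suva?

Convert departure to UTC: 19:12 + 1:00 = 20:12 UTC on Nov 3.
Add 5 hours 48 minutes leg 1 → 02:00 UTC (Nov 4).
Add 7 hours and 35 minutes layover in Vantage Point → 09:35 UTC.
Add 2 hours 30 minutes leg 2 → 12:05 UTC.
Add 1 hour and 1 minute layover in London → 13:06 UTC.
Add 15 hours and 33 minutes leg 3 → 04:39 UTC (Nov 5).
Suva is UTC+12:00, so local arrival = 04:39 + 12:00 = 16:39 on Nov 5.

16:39 on November 5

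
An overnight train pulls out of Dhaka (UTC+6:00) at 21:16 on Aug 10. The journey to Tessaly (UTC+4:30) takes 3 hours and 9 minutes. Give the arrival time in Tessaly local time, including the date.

22:55 on August 10

Convert departure to UTC: 21:16 − 6:00 = 15:16 UTC on Aug 10.
Add 3 hours and 9 minutes travel time → 18:25 UTC.
Tessaly is UTC+4:30, so local arrival = 18:25 + 4:30 = 22:55 on Aug 10.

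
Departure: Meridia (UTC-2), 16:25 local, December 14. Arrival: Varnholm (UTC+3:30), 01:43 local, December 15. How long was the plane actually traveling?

3 hours 48 minutes

Departure in UTC: 16:25 + 2:00 = 18:25 on Dec 14.
Arrival in UTC: 01:43 − 3:30 = 22:13 on Dec 14.
Elapsed = 22:13 − 18:25 = 3 hours 48 minutes.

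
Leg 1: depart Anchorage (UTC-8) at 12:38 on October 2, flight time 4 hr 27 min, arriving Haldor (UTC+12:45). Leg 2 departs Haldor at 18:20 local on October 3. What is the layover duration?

4 hours 30 minutes

Convert departure to UTC: 12:38 + 8:00 = 20:38 UTC on Oct 2.
Add 4 hours 27 minutes flight time → 01:05 UTC (Oct 3).
Haldor is UTC+12:45, so local arrival = 01:05 + 12:45 = 13:50 on Oct 3.
Layover = 18:20 − 13:50 = 4 hours 30 minutes.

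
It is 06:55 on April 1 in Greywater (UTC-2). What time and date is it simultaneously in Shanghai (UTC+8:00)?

16:55 on April 1

In UTC: 06:55 + 2:00 = 08:55 on Apr 1.
Shanghai is UTC+8:00: 08:55 + 8:00 = 16:55 on Apr 1.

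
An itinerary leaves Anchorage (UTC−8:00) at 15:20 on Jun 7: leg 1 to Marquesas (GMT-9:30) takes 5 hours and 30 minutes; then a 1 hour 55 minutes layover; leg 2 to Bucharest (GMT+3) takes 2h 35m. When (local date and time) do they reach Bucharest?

12:20 on June 8

Convert departure to UTC: 15:20 + 8:00 = 23:20 UTC on Jun 7.
Add 5 hours 30 minutes leg 1 → 04:50 UTC (Jun 8).
Add 1 hour and 55 minutes layover in Marquesas → 06:45 UTC.
Add 2 hours 35 minutes leg 2 → 09:20 UTC.
Bucharest is UTC+3:00, so local arrival = 09:20 + 3:00 = 12:20 on Jun 8.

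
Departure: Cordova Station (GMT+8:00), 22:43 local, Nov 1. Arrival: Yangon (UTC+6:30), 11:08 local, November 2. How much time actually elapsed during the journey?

Departure in UTC: 22:43 − 8:00 = 14:43 on Nov 1.
Arrival in UTC: 11:08 − 6:30 = 04:38 on Nov 2.
Elapsed = 04:38 − 14:43 (+1 day) = 13 hours 55 minutes.

13 hours 55 minutes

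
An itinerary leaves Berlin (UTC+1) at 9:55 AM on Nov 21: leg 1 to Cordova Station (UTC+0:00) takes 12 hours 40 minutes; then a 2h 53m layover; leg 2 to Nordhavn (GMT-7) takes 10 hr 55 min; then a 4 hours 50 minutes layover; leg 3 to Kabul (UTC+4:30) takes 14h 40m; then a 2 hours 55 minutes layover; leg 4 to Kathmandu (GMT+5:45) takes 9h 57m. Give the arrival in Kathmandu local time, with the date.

Convert departure to UTC: 9:55 AM − 1:00 = 8:55 AM UTC on Nov 21.
Add 12 hours 40 minutes leg 1 → 9:35 PM UTC.
Add 2 hours 53 minutes layover in Cordova Station → 12:28 AM UTC (Nov 22).
Add 10 hours 55 minutes leg 2 → 11:23 AM UTC.
Add 4 hours and 50 minutes layover in Nordhavn → 4:13 PM UTC.
Add 14 hours and 40 minutes leg 3 → 6:53 AM UTC (Nov 23).
Add 2 hours and 55 minutes layover in Kabul → 9:48 AM UTC.
Add 9 hours 57 minutes leg 4 → 7:45 PM UTC.
Kathmandu is UTC+5:45, so local arrival = 7:45 PM + 5:45 = 1:30 AM on Nov 24.

1:30 AM on November 24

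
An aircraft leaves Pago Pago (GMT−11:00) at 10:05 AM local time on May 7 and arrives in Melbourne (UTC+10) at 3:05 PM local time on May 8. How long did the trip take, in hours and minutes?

8 hours

Departure in UTC: 10:05 AM + 11:00 = 9:05 PM on May 7.
Arrival in UTC: 3:05 PM − 10:00 = 5:05 AM on May 8.
Elapsed = 5:05 AM − 9:05 PM (+1 day) = 8 hours.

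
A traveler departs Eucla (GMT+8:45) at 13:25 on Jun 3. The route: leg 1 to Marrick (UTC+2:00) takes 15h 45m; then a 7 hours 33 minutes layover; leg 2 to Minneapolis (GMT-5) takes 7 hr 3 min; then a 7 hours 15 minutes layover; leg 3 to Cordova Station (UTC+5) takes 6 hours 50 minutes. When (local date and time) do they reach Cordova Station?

06:06 on June 5

Convert departure to UTC: 13:25 − 8:45 = 04:40 UTC on Jun 3.
Add 15 hours 45 minutes leg 1 → 20:25 UTC.
Add 7 hours 33 minutes layover in Marrick → 03:58 UTC (Jun 4).
Add 7 hours and 3 minutes leg 2 → 11:01 UTC.
Add 7 hours and 15 minutes layover in Minneapolis → 18:16 UTC.
Add 6 hours 50 minutes leg 3 → 01:06 UTC (Jun 5).
Cordova Station is UTC+5:00, so local arrival = 01:06 + 5:00 = 06:06 on Jun 5.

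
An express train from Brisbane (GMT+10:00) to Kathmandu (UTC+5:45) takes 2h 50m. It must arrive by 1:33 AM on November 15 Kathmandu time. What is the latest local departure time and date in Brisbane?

2:58 AM on Nov 15

Target arrival in UTC: 1:33 AM − 5:45 = 7:48 PM on Nov 14.
Subtract 2 hours and 50 minutes → departure 4:58 PM UTC on Nov 14.
Brisbane is UTC+10:00: 4:58 PM + 10:00 = 2:58 AM on Nov 15.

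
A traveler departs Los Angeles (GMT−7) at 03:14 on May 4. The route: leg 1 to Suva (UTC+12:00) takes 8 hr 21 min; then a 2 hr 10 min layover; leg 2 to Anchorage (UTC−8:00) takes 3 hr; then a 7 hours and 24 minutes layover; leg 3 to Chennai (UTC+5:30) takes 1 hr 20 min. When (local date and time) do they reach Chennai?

13:59 on May 5

Convert departure to UTC: 03:14 + 7:00 = 10:14 UTC on May 4.
Add 8 hours 21 minutes leg 1 → 18:35 UTC.
Add 2 hours and 10 minutes layover in Suva → 20:45 UTC.
Add 3 hours leg 2 → 23:45 UTC.
Add 7 hours and 24 minutes layover in Anchorage → 07:09 UTC (May 5).
Add 1 hour and 20 minutes leg 3 → 08:29 UTC.
Chennai is UTC+5:30, so local arrival = 08:29 + 5:30 = 13:59 on May 5.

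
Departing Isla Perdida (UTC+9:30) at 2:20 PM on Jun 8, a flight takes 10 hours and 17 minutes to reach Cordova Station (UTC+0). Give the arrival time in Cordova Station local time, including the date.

3:07 PM on Jun 8

Cordova Station is 9:30 behind Isla Perdida.
After 10 hours and 17 minutes it is 12:37 AM (Jun 9) in Isla Perdida.
Shift by the zone difference: 12:37 AM − 9:30 = 3:07 PM on Jun 8 in Cordova Station.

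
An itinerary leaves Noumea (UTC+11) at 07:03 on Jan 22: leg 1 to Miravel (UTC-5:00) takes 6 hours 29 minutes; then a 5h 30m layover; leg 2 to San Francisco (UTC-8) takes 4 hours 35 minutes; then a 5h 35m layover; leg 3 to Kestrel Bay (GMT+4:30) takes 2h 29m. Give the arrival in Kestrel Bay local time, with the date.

Convert departure to UTC: 07:03 − 11:00 = 20:03 UTC on Jan 21.
Add 6 hours and 29 minutes leg 1 → 02:32 UTC (Jan 22).
Add 5 hours 30 minutes layover in Miravel → 08:02 UTC.
Add 4 hours and 35 minutes leg 2 → 12:37 UTC.
Add 5 hours and 35 minutes layover in San Francisco → 18:12 UTC.
Add 2 hours and 29 minutes leg 3 → 20:41 UTC.
Kestrel Bay is UTC+4:30, so local arrival = 20:41 + 4:30 = 01:11 on Jan 23.

01:11 on January 23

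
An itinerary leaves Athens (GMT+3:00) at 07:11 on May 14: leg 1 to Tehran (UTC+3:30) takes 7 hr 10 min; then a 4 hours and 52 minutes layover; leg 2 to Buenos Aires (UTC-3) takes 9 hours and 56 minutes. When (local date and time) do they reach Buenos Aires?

Convert departure to UTC: 07:11 − 3:00 = 04:11 UTC on May 14.
Add 7 hours and 10 minutes leg 1 → 11:21 UTC.
Add 4 hours and 52 minutes layover in Tehran → 16:13 UTC.
Add 9 hours 56 minutes leg 2 → 02:09 UTC (May 15).
Buenos Aires is UTC−3:00, so local arrival = 02:09 − 3:00 = 23:09 on May 14.

23:09 on May 14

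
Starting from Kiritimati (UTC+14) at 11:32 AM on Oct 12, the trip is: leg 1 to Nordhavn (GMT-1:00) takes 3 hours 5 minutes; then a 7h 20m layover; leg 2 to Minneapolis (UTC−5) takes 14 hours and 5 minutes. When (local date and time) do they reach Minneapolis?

Convert departure to UTC: 11:32 AM − 14:00 = 9:32 PM UTC on Oct 11.
Add 3 hours 5 minutes leg 1 → 12:37 AM UTC (Oct 12).
Add 7 hours 20 minutes layover in Nordhavn → 7:57 AM UTC.
Add 14 hours 5 minutes leg 2 → 10:02 PM UTC.
Minneapolis is UTC−5:00, so local arrival = 10:02 PM − 5:00 = 5:02 PM on Oct 12.

5:02 PM on Oct 12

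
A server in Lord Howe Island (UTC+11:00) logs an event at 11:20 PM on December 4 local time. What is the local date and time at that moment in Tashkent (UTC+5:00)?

In UTC: 11:20 PM − 11:00 = 12:20 PM on Dec 4.
Tashkent is UTC+5:00: 12:20 PM + 5:00 = 5:20 PM on Dec 4.

5:20 PM on December 4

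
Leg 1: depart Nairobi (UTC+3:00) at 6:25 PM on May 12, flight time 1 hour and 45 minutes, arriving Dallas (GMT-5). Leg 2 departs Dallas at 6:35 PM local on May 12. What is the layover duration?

Convert departure to UTC: 6:25 PM − 3:00 = 3:25 PM UTC on May 12.
Add 1 hour and 45 minutes flight time → 5:10 PM UTC.
Dallas is UTC−5:00, so local arrival = 5:10 PM − 5:00 = 12:10 PM on May 12.
Layover = 6:35 PM − 12:10 PM = 6 hours 25 minutes.

6 hours 25 minutes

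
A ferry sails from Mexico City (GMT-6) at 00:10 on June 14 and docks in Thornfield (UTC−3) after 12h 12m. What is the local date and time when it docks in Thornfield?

15:22 on June 14

Thornfield is 3:00 ahead of Mexico City.
After 12 hours and 12 minutes it is 12:22 in Mexico City.
Shift by the zone difference: 12:22 + 3:00 = 15:22 on Jun 14 in Thornfield.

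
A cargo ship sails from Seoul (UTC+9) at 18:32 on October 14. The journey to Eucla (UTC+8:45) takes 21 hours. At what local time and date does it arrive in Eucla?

Convert departure to UTC: 18:32 − 9:00 = 09:32 UTC on Oct 14.
Add 21 hours travel time → 06:32 UTC (Oct 15).
Eucla is UTC+8:45, so local arrival = 06:32 + 8:45 = 15:17 on Oct 15.

15:17 on October 15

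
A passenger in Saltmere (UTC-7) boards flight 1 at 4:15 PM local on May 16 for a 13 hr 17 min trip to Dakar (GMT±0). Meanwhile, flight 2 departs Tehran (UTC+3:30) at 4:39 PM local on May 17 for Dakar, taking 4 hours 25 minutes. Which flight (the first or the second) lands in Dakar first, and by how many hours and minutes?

the first, by 5 hours 2 minutes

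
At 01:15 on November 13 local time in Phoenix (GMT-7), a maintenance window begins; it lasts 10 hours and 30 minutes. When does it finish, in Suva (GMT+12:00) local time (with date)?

06:45 on November 14

Convert start to UTC: 01:15 + 7:00 = 08:15 UTC on Nov 13.
Add 10 hours and 30 minutes duration → 18:45 UTC.
Suva is UTC+12:00, so local end time = 18:45 + 12:00 = 06:45 on Nov 14.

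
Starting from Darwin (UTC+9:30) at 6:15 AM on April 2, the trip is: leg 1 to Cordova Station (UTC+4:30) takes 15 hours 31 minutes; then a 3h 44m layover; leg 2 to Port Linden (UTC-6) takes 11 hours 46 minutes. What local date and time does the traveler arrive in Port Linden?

Convert departure to UTC: 6:15 AM − 9:30 = 8:45 PM UTC on Apr 1.
Add 15 hours 31 minutes leg 1 → 12:16 PM UTC (Apr 2).
Add 3 hours and 44 minutes layover in Cordova Station → 4:00 PM UTC.
Add 11 hours and 46 minutes leg 2 → 3:46 AM UTC (Apr 3).
Port Linden is UTC−6:00, so local arrival = 3:46 AM − 6:00 = 9:46 PM on Apr 2.

9:46 PM on April 2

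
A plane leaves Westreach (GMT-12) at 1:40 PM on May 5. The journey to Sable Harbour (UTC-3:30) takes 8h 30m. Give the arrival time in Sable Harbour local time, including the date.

Sable Harbour is 8:30 ahead of Westreach.
After 8 hours 30 minutes it is 10:10 PM in Westreach.
Shift by the zone difference: 10:10 PM + 8:30 = 6:40 AM on May 6 in Sable Harbour.

6:40 AM on May 6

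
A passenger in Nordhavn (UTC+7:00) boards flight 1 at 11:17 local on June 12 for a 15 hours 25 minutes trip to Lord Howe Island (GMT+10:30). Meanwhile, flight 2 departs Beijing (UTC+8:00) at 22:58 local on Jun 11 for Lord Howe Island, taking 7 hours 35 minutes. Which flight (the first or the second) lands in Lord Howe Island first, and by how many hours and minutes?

Flight 1 in UTC: 11:17 − 7:00 = 04:17 on Jun 12.
+15 hours and 25 minutes → arrive 19:42 UTC on Jun 12.
Flight 2 in UTC: 22:58 − 8:00 = 14:58 on Jun 11.
+7 hours 35 minutes → arrive 22:33 UTC on Jun 11.
Flight 2 lands earlier by 21 hours 9 minutes.

the second, by 21 hours 9 minutes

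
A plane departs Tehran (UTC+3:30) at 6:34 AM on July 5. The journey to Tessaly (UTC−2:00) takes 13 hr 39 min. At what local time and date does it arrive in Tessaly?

Convert departure to UTC: 6:34 AM − 3:30 = 3:04 AM UTC on Jul 5.
Add 13 hours 39 minutes travel time → 4:43 PM UTC.
Tessaly is UTC−2:00, so local arrival = 4:43 PM − 2:00 = 2:43 PM on Jul 5.

2:43 PM on Jul 5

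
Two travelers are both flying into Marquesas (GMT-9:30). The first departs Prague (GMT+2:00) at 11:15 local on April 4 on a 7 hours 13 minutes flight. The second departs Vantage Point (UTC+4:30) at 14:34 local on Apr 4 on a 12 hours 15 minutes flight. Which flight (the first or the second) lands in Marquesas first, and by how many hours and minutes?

the first, by 5 hours 51 minutes

Flight 1 in UTC: 11:15 − 2:00 = 09:15 on Apr 4.
+7 hours 13 minutes → arrive 16:28 UTC on Apr 4.
Flight 2 in UTC: 14:34 − 4:30 = 10:04 on Apr 4.
+12 hours 15 minutes → arrive 22:19 UTC on Apr 4.
Flight 1 lands earlier by 5 hours 51 minutes.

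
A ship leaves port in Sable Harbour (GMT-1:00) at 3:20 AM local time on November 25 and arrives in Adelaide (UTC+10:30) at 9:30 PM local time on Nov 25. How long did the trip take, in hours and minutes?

Departure in UTC: 3:20 AM + 1:00 = 4:20 AM on Nov 25.
Arrival in UTC: 9:30 PM − 10:30 = 11:00 AM on Nov 25.
Elapsed = 11:00 AM − 4:20 AM = 6 hours 40 minutes.

6 hours 40 minutes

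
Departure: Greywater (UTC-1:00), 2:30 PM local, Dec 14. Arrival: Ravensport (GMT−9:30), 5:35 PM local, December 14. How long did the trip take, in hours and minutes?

Ravensport is 8:30 behind Greywater.
Clock-face elapsed time (ignoring zones) is 3 hours 5 minutes.
Actual elapsed = 3 hours 5 minutes + 8:30 = 11 hours 35 minutes.

11 hours 35 minutes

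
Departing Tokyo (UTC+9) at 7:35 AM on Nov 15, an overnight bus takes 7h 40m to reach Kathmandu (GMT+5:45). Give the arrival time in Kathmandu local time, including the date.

12:00 PM on November 15

Convert departure to UTC: 7:35 AM − 9:00 = 10:35 PM UTC on Nov 14.
Add 7 hours 40 minutes travel time → 6:15 AM UTC (Nov 15).
Kathmandu is UTC+5:45, so local arrival = 6:15 AM + 5:45 = 12:00 PM on Nov 15.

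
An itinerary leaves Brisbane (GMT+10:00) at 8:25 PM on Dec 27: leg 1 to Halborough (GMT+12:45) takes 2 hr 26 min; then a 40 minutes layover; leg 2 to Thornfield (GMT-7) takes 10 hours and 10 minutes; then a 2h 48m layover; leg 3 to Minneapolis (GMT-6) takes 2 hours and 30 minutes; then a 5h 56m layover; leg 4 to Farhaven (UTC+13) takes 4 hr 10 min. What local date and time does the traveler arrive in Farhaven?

Convert departure to UTC: 8:25 PM − 10:00 = 10:25 AM UTC on Dec 27.
Add 2 hours 26 minutes leg 1 → 12:51 PM UTC.
Add 40 minutes layover in Halborough → 1:31 PM UTC.
Add 10 hours 10 minutes leg 2 → 11:41 PM UTC.
Add 2 hours and 48 minutes layover in Thornfield → 2:29 AM UTC (Dec 28).
Add 2 hours and 30 minutes leg 3 → 4:59 AM UTC.
Add 5 hours and 56 minutes layover in Minneapolis → 10:55 AM UTC.
Add 4 hours 10 minutes leg 4 → 3:05 PM UTC.
Farhaven is UTC+13:00, so local arrival = 3:05 PM + 13:00 = 4:05 AM on Dec 29.

4:05 AM on December 29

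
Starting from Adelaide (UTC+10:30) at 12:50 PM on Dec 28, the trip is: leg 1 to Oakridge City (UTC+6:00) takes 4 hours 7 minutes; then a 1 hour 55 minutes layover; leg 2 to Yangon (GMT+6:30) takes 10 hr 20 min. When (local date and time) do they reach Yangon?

Convert departure to UTC: 12:50 PM − 10:30 = 2:20 AM UTC on Dec 28.
Add 4 hours and 7 minutes leg 1 → 6:27 AM UTC.
Add 1 hour and 55 minutes layover in Oakridge City → 8:22 AM UTC.
Add 10 hours 20 minutes leg 2 → 6:42 PM UTC.
Yangon is UTC+6:30, so local arrival = 6:42 PM + 6:30 = 1:12 AM on Dec 29.

1:12 AM on December 29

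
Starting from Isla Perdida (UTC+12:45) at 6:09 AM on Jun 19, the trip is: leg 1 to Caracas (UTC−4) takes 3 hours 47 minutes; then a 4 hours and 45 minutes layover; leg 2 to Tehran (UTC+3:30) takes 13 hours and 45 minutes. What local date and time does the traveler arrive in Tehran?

7:11 PM on June 19

Convert departure to UTC: 6:09 AM − 12:45 = 5:24 PM UTC on Jun 18.
Add 3 hours 47 minutes leg 1 → 9:11 PM UTC.
Add 4 hours 45 minutes layover in Caracas → 1:56 AM UTC (Jun 19).
Add 13 hours 45 minutes leg 2 → 3:41 PM UTC.
Tehran is UTC+3:30, so local arrival = 3:41 PM + 3:30 = 7:11 PM on Jun 19.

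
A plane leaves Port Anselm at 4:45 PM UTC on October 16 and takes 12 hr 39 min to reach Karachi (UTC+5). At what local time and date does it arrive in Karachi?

10:24 AM on October 17

Departure is given in UTC: 4:45 PM on Oct 16.
Add 12 hours and 39 minutes → 5:24 AM UTC (Oct 17).
Karachi is UTC+5:00: 5:24 AM + 5:00 = 10:24 AM on Oct 17.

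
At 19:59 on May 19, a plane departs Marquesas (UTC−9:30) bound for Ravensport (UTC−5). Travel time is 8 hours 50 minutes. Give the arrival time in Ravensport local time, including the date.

09:19 on May 20

Convert departure to UTC: 19:59 + 9:30 = 05:29 UTC on May 20.
Add 8 hours and 50 minutes travel time → 14:19 UTC.
Ravensport is UTC−5:00, so local arrival = 14:19 − 5:00 = 09:19 on May 20.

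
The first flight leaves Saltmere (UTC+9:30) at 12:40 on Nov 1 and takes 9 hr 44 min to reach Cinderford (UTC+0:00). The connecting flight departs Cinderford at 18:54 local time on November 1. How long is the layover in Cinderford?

Convert departure to UTC: 12:40 − 9:30 = 03:10 UTC on Nov 1.
Add 9 hours and 44 minutes flight time → 12:54 UTC.
Cinderford is UTC+0, so local arrival is the same: 12:54 on Nov 1.
Layover = 18:54 − 12:54 = 6 hours.

6 hours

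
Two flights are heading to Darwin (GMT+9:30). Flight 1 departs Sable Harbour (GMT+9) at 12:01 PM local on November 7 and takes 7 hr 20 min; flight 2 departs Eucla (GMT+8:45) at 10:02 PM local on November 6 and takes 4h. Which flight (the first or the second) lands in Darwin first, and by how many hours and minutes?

Flight 1 in UTC: 12:01 PM − 9:00 = 3:01 AM on Nov 7.
+7 hours 20 minutes → arrive 10:21 AM UTC on Nov 7.
Flight 2 in UTC: 10:02 PM − 8:45 = 1:17 PM on Nov 6.
+4 hours → arrive 5:17 PM UTC on Nov 6.
Flight 2 lands earlier by 17 hours 4 minutes.

the second, by 17 hours 4 minutes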